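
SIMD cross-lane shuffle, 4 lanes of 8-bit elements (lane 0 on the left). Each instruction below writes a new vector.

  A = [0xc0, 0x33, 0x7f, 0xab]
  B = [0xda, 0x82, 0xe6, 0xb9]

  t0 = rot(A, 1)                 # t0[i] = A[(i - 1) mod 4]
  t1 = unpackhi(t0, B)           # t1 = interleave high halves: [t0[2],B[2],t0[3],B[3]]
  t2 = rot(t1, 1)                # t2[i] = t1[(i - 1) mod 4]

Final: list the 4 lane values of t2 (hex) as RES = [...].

→ t0 |ab|c0|33|7f|
→ t1 |33|e6|7f|b9|
→ t2 |b9|33|e6|7f|

RES = [ 0xb9  0x33  0xe6  0x7f ]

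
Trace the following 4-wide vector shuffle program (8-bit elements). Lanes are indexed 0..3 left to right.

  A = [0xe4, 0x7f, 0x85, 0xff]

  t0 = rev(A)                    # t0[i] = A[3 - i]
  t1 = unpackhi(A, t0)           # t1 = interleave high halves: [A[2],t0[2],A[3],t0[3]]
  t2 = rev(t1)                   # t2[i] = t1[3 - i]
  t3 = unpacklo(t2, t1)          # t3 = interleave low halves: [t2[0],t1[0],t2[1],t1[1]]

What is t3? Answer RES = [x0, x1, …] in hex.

  t0: ff 85 7f e4
  t1: 85 7f ff e4
  t2: e4 ff 7f 85
  t3: e4 85 ff 7f

RES = [0xe4, 0x85, 0xff, 0x7f]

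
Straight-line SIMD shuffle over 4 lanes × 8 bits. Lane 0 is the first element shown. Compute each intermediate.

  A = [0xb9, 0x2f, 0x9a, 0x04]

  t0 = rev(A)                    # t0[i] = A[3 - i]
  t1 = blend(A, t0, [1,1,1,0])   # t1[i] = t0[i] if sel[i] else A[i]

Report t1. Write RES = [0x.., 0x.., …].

RES = [0x04, 0x9a, 0x2f, 0x04]

  t0: 04 9a 2f b9
  t1: 04 9a 2f 04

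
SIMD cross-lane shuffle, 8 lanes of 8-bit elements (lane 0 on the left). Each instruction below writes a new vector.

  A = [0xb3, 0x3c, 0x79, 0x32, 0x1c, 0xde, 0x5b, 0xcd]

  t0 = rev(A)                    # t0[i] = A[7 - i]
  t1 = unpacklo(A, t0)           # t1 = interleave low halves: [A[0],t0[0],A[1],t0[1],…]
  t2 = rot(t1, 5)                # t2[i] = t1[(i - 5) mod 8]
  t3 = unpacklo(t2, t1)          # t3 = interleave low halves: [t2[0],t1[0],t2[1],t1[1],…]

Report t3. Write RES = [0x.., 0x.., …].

→ t0 |cd|5b|de|1c|32|79|3c|b3|
→ t1 |b3|cd|3c|5b|79|de|32|1c|
→ t2 |5b|79|de|32|1c|b3|cd|3c|
→ t3 |5b|b3|79|cd|de|3c|32|5b|

RES = [0x5b, 0xb3, 0x79, 0xcd, 0xde, 0x3c, 0x32, 0x5b]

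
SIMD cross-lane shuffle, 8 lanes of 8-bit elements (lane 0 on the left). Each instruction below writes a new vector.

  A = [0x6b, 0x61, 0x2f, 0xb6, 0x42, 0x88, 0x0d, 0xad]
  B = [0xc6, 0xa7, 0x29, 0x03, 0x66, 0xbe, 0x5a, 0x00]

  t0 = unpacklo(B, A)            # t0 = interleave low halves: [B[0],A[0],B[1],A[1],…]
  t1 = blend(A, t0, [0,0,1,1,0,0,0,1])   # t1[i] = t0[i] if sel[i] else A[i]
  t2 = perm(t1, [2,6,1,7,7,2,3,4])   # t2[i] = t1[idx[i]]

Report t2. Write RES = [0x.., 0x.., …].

RES = [0xa7, 0x0d, 0x61, 0xb6, 0xb6, 0xa7, 0x61, 0x42]

t0 = [0xc6, 0x6b, 0xa7, 0x61, 0x29, 0x2f, 0x03, 0xb6]
t1 = [0x6b, 0x61, 0xa7, 0x61, 0x42, 0x88, 0x0d, 0xb6]
t2 = [0xa7, 0x0d, 0x61, 0xb6, 0xb6, 0xa7, 0x61, 0x42]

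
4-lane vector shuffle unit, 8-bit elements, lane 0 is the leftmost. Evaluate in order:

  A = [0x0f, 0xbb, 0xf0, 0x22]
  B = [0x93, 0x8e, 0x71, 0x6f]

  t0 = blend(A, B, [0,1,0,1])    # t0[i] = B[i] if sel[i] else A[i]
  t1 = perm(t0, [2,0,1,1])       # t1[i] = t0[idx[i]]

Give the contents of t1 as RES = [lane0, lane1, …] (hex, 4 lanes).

→ t0 |0f|8e|f0|6f|
→ t1 |f0|0f|8e|8e|

RES = [0xf0, 0x0f, 0x8e, 0x8e]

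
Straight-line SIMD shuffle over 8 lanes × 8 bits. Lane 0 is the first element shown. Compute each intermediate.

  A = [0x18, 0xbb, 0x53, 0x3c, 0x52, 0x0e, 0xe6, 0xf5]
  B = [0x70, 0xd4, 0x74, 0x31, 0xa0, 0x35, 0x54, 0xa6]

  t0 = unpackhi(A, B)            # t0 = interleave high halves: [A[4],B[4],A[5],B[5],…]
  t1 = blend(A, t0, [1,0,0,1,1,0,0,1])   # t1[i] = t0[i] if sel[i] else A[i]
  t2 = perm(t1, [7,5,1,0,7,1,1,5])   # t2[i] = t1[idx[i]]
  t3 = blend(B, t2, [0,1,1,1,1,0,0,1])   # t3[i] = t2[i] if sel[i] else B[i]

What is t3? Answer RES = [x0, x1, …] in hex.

RES = [0x70, 0x0e, 0xbb, 0x52, 0xa6, 0x35, 0x54, 0x0e]

→ t0 |52|a0|0e|35|e6|54|f5|a6|
→ t1 |52|bb|53|35|e6|0e|e6|a6|
→ t2 |a6|0e|bb|52|a6|bb|bb|0e|
→ t3 |70|0e|bb|52|a6|35|54|0e|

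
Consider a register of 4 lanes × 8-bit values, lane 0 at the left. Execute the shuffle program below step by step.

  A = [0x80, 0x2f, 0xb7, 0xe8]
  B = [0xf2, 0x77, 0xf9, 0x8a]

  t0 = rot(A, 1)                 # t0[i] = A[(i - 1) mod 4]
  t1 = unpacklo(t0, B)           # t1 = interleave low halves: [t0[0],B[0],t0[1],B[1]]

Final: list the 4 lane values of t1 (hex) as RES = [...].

RES = [0xe8, 0xf2, 0x80, 0x77]

  t0: e8 80 2f b7
  t1: e8 f2 80 77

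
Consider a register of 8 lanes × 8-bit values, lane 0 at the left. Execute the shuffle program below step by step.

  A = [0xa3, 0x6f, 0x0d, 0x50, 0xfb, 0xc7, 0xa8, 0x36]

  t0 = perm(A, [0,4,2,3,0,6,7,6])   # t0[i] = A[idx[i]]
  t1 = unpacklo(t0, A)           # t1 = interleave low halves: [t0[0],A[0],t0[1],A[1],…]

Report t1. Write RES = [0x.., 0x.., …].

RES = [0xa3, 0xa3, 0xfb, 0x6f, 0x0d, 0x0d, 0x50, 0x50]

t0 = [0xa3, 0xfb, 0x0d, 0x50, 0xa3, 0xa8, 0x36, 0xa8]
t1 = [0xa3, 0xa3, 0xfb, 0x6f, 0x0d, 0x0d, 0x50, 0x50]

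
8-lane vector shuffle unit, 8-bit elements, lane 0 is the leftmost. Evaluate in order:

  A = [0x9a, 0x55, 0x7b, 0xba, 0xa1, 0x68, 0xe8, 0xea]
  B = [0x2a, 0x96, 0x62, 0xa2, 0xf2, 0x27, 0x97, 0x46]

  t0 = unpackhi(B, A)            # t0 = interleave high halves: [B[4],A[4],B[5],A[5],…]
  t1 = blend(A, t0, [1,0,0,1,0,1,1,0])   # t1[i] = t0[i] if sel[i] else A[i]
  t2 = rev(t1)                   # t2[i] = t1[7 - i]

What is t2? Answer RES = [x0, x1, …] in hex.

t0 = [0xf2, 0xa1, 0x27, 0x68, 0x97, 0xe8, 0x46, 0xea]
t1 = [0xf2, 0x55, 0x7b, 0x68, 0xa1, 0xe8, 0x46, 0xea]
t2 = [0xea, 0x46, 0xe8, 0xa1, 0x68, 0x7b, 0x55, 0xf2]

RES = [ 0xea  0x46  0xe8  0xa1  0x68  0x7b  0x55  0xf2 ]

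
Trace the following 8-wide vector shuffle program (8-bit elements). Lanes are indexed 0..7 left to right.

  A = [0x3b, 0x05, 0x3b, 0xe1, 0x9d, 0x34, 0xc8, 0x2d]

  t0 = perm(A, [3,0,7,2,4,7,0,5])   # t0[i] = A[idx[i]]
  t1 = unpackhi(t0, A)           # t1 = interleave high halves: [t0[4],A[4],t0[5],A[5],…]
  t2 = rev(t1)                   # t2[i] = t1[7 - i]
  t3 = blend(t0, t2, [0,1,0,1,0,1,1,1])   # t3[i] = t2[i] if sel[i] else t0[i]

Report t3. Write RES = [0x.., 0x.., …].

→ t0 |e1|3b|2d|3b|9d|2d|3b|34|
→ t1 |9d|9d|2d|34|3b|c8|34|2d|
→ t2 |2d|34|c8|3b|34|2d|9d|9d|
→ t3 |e1|34|2d|3b|9d|2d|9d|9d|

RES = [0xe1, 0x34, 0x2d, 0x3b, 0x9d, 0x2d, 0x9d, 0x9d]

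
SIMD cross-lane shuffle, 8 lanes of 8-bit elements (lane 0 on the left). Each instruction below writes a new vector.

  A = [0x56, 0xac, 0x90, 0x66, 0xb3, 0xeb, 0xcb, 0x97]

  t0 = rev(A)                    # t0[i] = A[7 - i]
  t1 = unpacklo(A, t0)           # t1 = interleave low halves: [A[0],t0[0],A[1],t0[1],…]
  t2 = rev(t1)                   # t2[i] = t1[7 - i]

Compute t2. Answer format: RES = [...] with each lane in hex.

→ t0 |97|cb|eb|b3|66|90|ac|56|
→ t1 |56|97|ac|cb|90|eb|66|b3|
→ t2 |b3|66|eb|90|cb|ac|97|56|

RES = [ 0xb3  0x66  0xeb  0x90  0xcb  0xac  0x97  0x56 ]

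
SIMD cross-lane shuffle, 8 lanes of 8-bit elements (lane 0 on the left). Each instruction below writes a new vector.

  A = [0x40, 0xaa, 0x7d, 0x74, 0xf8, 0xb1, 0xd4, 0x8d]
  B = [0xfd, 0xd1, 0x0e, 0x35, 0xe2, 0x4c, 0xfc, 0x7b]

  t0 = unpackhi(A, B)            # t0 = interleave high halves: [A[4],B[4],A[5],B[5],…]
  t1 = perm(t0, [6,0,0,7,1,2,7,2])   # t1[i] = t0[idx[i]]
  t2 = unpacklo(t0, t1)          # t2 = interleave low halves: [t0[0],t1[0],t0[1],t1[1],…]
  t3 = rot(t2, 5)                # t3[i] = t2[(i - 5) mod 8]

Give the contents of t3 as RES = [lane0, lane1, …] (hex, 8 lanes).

  t0: f8 e2 b1 4c d4 fc 8d 7b
  t1: 8d f8 f8 7b e2 b1 7b b1
  t2: f8 8d e2 f8 b1 f8 4c 7b
  t3: f8 b1 f8 4c 7b f8 8d e2

RES = [0xf8, 0xb1, 0xf8, 0x4c, 0x7b, 0xf8, 0x8d, 0xe2]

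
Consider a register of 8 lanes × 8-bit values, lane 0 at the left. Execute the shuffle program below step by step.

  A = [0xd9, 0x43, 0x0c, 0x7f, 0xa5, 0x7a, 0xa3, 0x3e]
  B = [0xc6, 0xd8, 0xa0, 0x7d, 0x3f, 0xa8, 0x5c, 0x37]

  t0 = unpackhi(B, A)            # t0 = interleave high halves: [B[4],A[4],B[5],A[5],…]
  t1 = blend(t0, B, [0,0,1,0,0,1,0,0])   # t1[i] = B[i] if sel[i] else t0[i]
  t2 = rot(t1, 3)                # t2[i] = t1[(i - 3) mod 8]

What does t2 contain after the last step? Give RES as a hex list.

t0 = [0x3f, 0xa5, 0xa8, 0x7a, 0x5c, 0xa3, 0x37, 0x3e]
t1 = [0x3f, 0xa5, 0xa0, 0x7a, 0x5c, 0xa8, 0x37, 0x3e]
t2 = [0xa8, 0x37, 0x3e, 0x3f, 0xa5, 0xa0, 0x7a, 0x5c]

RES = [0xa8, 0x37, 0x3e, 0x3f, 0xa5, 0xa0, 0x7a, 0x5c]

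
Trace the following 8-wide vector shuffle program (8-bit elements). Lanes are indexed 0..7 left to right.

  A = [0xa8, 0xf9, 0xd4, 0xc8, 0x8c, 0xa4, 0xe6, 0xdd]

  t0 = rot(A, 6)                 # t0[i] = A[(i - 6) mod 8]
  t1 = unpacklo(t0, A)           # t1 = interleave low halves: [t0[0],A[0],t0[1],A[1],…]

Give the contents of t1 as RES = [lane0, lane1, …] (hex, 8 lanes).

  t0: d4 c8 8c a4 e6 dd a8 f9
  t1: d4 a8 c8 f9 8c d4 a4 c8

RES = [ 0xd4  0xa8  0xc8  0xf9  0x8c  0xd4  0xa4  0xc8 ]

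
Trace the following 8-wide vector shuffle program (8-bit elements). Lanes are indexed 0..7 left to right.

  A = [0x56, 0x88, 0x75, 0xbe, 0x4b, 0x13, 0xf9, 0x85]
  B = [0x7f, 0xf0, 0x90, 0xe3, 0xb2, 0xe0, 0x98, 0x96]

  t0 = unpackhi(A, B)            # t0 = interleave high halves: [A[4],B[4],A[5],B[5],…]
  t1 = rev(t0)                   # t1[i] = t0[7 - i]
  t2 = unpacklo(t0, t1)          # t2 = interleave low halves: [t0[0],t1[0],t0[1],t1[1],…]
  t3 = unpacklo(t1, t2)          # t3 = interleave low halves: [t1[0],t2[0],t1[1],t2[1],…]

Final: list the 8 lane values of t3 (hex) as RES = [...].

RES = [ 0x96  0x4b  0x85  0x96  0x98  0xb2  0xf9  0x85 ]

t0 = [0x4b, 0xb2, 0x13, 0xe0, 0xf9, 0x98, 0x85, 0x96]
t1 = [0x96, 0x85, 0x98, 0xf9, 0xe0, 0x13, 0xb2, 0x4b]
t2 = [0x4b, 0x96, 0xb2, 0x85, 0x13, 0x98, 0xe0, 0xf9]
t3 = [0x96, 0x4b, 0x85, 0x96, 0x98, 0xb2, 0xf9, 0x85]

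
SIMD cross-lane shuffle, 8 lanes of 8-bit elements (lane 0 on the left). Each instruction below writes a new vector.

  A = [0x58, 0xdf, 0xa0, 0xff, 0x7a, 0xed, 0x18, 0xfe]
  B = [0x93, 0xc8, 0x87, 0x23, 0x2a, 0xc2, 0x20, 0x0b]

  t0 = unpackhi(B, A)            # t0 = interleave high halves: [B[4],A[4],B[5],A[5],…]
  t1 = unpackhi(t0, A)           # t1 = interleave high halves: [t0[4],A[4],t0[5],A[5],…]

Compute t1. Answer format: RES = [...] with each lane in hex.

t0 = [0x2a, 0x7a, 0xc2, 0xed, 0x20, 0x18, 0x0b, 0xfe]
t1 = [0x20, 0x7a, 0x18, 0xed, 0x0b, 0x18, 0xfe, 0xfe]

RES = [ 0x20  0x7a  0x18  0xed  0x0b  0x18  0xfe  0xfe ]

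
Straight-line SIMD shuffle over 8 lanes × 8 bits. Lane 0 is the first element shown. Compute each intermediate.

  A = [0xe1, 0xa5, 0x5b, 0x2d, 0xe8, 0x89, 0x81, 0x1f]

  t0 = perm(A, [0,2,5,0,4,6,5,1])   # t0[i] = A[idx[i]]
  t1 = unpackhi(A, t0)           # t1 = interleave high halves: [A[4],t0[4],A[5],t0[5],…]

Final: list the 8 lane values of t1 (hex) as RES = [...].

→ t0 |e1|5b|89|e1|e8|81|89|a5|
→ t1 |e8|e8|89|81|81|89|1f|a5|

RES = [0xe8, 0xe8, 0x89, 0x81, 0x81, 0x89, 0x1f, 0xa5]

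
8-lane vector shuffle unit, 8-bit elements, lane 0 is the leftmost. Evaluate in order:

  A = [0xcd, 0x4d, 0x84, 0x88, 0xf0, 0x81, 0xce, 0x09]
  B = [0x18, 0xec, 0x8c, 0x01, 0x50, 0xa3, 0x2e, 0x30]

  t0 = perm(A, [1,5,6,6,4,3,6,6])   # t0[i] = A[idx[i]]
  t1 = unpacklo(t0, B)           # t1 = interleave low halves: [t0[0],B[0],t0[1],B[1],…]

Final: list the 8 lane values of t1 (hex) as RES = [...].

→ t0 |4d|81|ce|ce|f0|88|ce|ce|
→ t1 |4d|18|81|ec|ce|8c|ce|01|

RES = [0x4d, 0x18, 0x81, 0xec, 0xce, 0x8c, 0xce, 0x01]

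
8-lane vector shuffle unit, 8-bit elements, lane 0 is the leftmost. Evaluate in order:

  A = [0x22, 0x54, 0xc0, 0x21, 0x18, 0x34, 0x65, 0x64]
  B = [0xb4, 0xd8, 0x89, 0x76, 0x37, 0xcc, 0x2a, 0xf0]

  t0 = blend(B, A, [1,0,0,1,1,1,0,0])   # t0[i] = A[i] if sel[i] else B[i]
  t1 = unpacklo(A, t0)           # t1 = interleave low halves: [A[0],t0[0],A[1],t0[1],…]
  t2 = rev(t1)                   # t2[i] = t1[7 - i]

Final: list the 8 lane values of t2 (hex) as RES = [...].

RES = [ 0x21  0x21  0x89  0xc0  0xd8  0x54  0x22  0x22 ]

t0 = [0x22, 0xd8, 0x89, 0x21, 0x18, 0x34, 0x2a, 0xf0]
t1 = [0x22, 0x22, 0x54, 0xd8, 0xc0, 0x89, 0x21, 0x21]
t2 = [0x21, 0x21, 0x89, 0xc0, 0xd8, 0x54, 0x22, 0x22]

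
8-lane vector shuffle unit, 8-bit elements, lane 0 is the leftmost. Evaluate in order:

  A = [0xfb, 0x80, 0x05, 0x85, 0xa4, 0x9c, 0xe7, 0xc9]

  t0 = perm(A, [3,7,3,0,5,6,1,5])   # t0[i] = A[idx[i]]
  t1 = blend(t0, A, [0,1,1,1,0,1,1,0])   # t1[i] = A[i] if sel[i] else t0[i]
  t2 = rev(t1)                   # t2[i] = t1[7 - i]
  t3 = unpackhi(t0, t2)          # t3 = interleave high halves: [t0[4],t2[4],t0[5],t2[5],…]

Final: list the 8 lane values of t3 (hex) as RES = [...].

RES = [ 0x9c  0x85  0xe7  0x05  0x80  0x80  0x9c  0x85 ]

  t0: 85 c9 85 fb 9c e7 80 9c
  t1: 85 80 05 85 9c 9c e7 9c
  t2: 9c e7 9c 9c 85 05 80 85
  t3: 9c 85 e7 05 80 80 9c 85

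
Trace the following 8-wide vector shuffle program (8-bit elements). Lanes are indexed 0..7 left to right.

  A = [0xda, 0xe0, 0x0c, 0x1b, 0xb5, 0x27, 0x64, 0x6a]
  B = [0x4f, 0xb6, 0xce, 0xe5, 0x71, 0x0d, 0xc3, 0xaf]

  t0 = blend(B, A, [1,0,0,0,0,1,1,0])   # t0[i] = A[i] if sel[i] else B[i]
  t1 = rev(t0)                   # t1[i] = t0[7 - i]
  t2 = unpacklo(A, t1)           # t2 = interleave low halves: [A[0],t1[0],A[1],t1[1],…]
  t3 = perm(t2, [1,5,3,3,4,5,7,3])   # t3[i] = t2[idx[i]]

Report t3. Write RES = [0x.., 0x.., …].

→ t0 |da|b6|ce|e5|71|27|64|af|
→ t1 |af|64|27|71|e5|ce|b6|da|
→ t2 |da|af|e0|64|0c|27|1b|71|
→ t3 |af|27|64|64|0c|27|71|64|

RES = [ 0xaf  0x27  0x64  0x64  0x0c  0x27  0x71  0x64 ]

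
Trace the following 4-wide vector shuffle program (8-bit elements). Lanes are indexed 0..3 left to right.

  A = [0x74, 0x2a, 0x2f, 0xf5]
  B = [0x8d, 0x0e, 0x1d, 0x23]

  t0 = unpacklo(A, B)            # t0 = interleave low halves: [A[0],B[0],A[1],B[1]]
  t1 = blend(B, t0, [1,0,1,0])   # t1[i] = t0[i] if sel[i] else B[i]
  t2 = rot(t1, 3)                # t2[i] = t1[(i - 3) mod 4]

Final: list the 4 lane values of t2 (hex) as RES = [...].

t0 = [0x74, 0x8d, 0x2a, 0x0e]
t1 = [0x74, 0x0e, 0x2a, 0x23]
t2 = [0x0e, 0x2a, 0x23, 0x74]

RES = [0x0e, 0x2a, 0x23, 0x74]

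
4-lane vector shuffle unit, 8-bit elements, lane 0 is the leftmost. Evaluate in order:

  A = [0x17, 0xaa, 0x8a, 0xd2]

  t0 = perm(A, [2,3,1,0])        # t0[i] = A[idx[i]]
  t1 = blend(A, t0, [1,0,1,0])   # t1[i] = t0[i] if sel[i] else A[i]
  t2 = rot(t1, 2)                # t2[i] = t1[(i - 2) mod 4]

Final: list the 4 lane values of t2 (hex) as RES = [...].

t0 = [0x8a, 0xd2, 0xaa, 0x17]
t1 = [0x8a, 0xaa, 0xaa, 0xd2]
t2 = [0xaa, 0xd2, 0x8a, 0xaa]

RES = [ 0xaa  0xd2  0x8a  0xaa ]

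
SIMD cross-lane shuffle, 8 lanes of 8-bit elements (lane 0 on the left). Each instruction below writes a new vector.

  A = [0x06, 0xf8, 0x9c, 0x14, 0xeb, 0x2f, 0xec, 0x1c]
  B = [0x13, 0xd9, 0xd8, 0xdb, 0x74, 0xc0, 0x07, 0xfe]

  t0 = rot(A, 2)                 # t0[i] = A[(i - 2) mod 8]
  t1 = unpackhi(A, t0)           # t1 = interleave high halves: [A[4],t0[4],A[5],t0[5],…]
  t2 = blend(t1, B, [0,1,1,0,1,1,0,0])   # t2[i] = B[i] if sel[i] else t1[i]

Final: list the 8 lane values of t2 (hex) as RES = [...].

  t0: ec 1c 06 f8 9c 14 eb 2f
  t1: eb 9c 2f 14 ec eb 1c 2f
  t2: eb d9 d8 14 74 c0 1c 2f

RES = [ 0xeb  0xd9  0xd8  0x14  0x74  0xc0  0x1c  0x2f ]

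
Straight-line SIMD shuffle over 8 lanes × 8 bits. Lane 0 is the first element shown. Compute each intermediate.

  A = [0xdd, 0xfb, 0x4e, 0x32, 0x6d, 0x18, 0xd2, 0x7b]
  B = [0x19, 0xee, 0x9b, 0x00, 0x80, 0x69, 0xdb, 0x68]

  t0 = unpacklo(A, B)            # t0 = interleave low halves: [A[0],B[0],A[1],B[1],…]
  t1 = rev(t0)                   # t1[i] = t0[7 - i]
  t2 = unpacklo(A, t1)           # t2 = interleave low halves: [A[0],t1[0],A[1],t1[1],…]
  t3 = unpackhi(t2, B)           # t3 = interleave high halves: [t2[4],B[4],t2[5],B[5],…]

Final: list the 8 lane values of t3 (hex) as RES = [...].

t0 = [0xdd, 0x19, 0xfb, 0xee, 0x4e, 0x9b, 0x32, 0x00]
t1 = [0x00, 0x32, 0x9b, 0x4e, 0xee, 0xfb, 0x19, 0xdd]
t2 = [0xdd, 0x00, 0xfb, 0x32, 0x4e, 0x9b, 0x32, 0x4e]
t3 = [0x4e, 0x80, 0x9b, 0x69, 0x32, 0xdb, 0x4e, 0x68]

RES = [ 0x4e  0x80  0x9b  0x69  0x32  0xdb  0x4e  0x68 ]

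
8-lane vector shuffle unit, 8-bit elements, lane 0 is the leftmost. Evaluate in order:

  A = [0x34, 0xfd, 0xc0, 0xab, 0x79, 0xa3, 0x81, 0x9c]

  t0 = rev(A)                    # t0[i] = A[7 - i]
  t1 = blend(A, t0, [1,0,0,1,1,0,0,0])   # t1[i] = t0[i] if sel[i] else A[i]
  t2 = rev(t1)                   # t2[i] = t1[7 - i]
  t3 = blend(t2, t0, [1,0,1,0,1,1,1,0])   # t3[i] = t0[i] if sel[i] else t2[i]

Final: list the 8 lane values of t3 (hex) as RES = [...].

RES = [ 0x9c  0x81  0xa3  0xab  0xab  0xc0  0xfd  0x9c ]

t0 = [0x9c, 0x81, 0xa3, 0x79, 0xab, 0xc0, 0xfd, 0x34]
t1 = [0x9c, 0xfd, 0xc0, 0x79, 0xab, 0xa3, 0x81, 0x9c]
t2 = [0x9c, 0x81, 0xa3, 0xab, 0x79, 0xc0, 0xfd, 0x9c]
t3 = [0x9c, 0x81, 0xa3, 0xab, 0xab, 0xc0, 0xfd, 0x9c]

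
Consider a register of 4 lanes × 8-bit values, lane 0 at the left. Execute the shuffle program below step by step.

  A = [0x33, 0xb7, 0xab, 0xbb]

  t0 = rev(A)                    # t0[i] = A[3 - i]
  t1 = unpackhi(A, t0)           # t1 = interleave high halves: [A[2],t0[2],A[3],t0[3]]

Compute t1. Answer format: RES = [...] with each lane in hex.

RES = [0xab, 0xb7, 0xbb, 0x33]

→ t0 |bb|ab|b7|33|
→ t1 |ab|b7|bb|33|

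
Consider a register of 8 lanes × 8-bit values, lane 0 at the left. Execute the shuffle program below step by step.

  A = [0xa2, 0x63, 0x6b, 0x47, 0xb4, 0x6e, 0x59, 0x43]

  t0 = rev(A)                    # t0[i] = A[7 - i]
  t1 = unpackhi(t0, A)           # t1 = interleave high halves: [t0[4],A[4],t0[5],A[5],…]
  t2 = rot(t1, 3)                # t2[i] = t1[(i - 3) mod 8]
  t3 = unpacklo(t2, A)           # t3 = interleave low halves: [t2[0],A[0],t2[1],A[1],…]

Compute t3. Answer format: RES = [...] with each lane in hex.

→ t0 |43|59|6e|b4|47|6b|63|a2|
→ t1 |47|b4|6b|6e|63|59|a2|43|
→ t2 |59|a2|43|47|b4|6b|6e|63|
→ t3 |59|a2|a2|63|43|6b|47|47|

RES = [0x59, 0xa2, 0xa2, 0x63, 0x43, 0x6b, 0x47, 0x47]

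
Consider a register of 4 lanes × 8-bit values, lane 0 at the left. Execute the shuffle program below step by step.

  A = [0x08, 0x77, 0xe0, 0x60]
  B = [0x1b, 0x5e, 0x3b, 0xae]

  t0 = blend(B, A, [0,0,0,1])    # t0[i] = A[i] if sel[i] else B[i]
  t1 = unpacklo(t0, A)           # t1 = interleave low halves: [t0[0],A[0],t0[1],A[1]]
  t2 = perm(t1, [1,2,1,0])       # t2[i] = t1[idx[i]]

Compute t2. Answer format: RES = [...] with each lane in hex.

  t0: 1b 5e 3b 60
  t1: 1b 08 5e 77
  t2: 08 5e 08 1b

RES = [0x08, 0x5e, 0x08, 0x1b]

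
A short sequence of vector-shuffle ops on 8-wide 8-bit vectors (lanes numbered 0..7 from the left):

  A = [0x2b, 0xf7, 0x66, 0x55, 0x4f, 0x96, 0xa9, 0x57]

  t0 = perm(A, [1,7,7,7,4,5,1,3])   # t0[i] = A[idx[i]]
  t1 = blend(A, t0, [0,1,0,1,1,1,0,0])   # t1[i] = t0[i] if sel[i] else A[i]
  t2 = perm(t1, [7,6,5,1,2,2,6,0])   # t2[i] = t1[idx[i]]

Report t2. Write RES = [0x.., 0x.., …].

RES = [ 0x57  0xa9  0x96  0x57  0x66  0x66  0xa9  0x2b ]

  t0: f7 57 57 57 4f 96 f7 55
  t1: 2b 57 66 57 4f 96 a9 57
  t2: 57 a9 96 57 66 66 a9 2b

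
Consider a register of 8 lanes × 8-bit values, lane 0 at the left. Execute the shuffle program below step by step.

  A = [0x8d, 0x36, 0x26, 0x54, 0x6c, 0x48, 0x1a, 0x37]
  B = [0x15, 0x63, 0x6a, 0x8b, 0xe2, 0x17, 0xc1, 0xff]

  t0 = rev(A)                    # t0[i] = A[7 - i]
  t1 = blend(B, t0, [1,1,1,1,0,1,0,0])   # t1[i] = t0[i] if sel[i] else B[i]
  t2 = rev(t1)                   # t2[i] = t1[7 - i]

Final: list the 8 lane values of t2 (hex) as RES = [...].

→ t0 |37|1a|48|6c|54|26|36|8d|
→ t1 |37|1a|48|6c|e2|26|c1|ff|
→ t2 |ff|c1|26|e2|6c|48|1a|37|

RES = [0xff, 0xc1, 0x26, 0xe2, 0x6c, 0x48, 0x1a, 0x37]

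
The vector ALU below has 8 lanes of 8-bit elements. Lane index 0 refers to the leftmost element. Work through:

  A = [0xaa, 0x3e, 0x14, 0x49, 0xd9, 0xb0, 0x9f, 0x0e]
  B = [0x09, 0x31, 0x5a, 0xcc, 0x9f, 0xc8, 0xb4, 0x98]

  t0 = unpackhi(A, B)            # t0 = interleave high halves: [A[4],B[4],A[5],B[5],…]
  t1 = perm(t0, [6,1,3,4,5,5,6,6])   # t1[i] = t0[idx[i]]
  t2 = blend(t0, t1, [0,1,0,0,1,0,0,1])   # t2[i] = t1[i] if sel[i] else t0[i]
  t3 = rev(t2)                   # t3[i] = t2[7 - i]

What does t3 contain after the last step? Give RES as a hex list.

RES = [0x0e, 0x0e, 0xb4, 0xb4, 0xc8, 0xb0, 0x9f, 0xd9]

t0 = [0xd9, 0x9f, 0xb0, 0xc8, 0x9f, 0xb4, 0x0e, 0x98]
t1 = [0x0e, 0x9f, 0xc8, 0x9f, 0xb4, 0xb4, 0x0e, 0x0e]
t2 = [0xd9, 0x9f, 0xb0, 0xc8, 0xb4, 0xb4, 0x0e, 0x0e]
t3 = [0x0e, 0x0e, 0xb4, 0xb4, 0xc8, 0xb0, 0x9f, 0xd9]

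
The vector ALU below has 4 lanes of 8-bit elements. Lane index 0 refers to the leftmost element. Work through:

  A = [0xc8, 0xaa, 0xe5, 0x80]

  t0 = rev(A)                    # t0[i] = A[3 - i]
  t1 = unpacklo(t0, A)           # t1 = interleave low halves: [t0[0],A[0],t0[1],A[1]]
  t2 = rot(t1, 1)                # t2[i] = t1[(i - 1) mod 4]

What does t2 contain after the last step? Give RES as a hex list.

RES = [ 0xaa  0x80  0xc8  0xe5 ]

  t0: 80 e5 aa c8
  t1: 80 c8 e5 aa
  t2: aa 80 c8 e5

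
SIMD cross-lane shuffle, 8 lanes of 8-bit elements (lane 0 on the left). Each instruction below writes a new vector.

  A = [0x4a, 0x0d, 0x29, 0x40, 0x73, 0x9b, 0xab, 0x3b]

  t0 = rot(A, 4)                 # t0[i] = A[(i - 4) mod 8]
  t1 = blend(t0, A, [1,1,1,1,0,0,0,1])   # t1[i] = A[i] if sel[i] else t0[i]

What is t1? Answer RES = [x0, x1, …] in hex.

  t0: 73 9b ab 3b 4a 0d 29 40
  t1: 4a 0d 29 40 4a 0d 29 3b

RES = [ 0x4a  0x0d  0x29  0x40  0x4a  0x0d  0x29  0x3b ]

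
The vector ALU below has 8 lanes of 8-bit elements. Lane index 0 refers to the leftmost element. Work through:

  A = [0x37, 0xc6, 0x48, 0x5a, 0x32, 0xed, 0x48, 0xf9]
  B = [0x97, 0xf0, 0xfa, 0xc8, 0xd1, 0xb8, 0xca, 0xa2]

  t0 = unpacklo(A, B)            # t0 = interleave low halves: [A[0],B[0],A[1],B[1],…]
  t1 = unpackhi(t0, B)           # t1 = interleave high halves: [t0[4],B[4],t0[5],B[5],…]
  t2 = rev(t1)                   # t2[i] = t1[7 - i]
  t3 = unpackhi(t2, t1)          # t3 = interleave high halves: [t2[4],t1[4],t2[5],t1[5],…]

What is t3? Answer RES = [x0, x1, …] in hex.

RES = [ 0xb8  0x5a  0xfa  0xca  0xd1  0xc8  0x48  0xa2 ]

→ t0 |37|97|c6|f0|48|fa|5a|c8|
→ t1 |48|d1|fa|b8|5a|ca|c8|a2|
→ t2 |a2|c8|ca|5a|b8|fa|d1|48|
→ t3 |b8|5a|fa|ca|d1|c8|48|a2|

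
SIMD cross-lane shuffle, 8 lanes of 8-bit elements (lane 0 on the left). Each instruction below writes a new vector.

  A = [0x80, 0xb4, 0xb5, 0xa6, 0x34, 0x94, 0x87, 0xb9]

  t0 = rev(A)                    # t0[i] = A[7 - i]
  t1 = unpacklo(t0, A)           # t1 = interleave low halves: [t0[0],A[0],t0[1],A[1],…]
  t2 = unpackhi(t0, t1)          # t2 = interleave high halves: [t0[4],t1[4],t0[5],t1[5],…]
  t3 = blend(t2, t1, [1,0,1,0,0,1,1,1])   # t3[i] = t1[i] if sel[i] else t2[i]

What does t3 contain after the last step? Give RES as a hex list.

RES = [ 0xb9  0x94  0x87  0xb5  0xb4  0xb5  0x34  0xa6 ]

→ t0 |b9|87|94|34|a6|b5|b4|80|
→ t1 |b9|80|87|b4|94|b5|34|a6|
→ t2 |a6|94|b5|b5|b4|34|80|a6|
→ t3 |b9|94|87|b5|b4|b5|34|a6|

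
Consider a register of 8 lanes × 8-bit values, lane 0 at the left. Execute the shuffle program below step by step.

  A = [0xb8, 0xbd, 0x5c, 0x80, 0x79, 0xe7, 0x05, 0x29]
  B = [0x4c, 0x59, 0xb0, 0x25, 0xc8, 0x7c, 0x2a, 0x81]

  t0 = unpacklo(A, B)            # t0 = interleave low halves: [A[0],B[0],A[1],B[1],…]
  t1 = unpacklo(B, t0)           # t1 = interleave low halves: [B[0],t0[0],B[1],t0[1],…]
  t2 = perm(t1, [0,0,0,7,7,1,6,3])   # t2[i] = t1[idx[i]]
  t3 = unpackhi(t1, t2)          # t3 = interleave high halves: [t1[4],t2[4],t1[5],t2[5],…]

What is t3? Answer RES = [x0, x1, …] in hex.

RES = [0xb0, 0x59, 0xbd, 0xb8, 0x25, 0x25, 0x59, 0x4c]

t0 = [0xb8, 0x4c, 0xbd, 0x59, 0x5c, 0xb0, 0x80, 0x25]
t1 = [0x4c, 0xb8, 0x59, 0x4c, 0xb0, 0xbd, 0x25, 0x59]
t2 = [0x4c, 0x4c, 0x4c, 0x59, 0x59, 0xb8, 0x25, 0x4c]
t3 = [0xb0, 0x59, 0xbd, 0xb8, 0x25, 0x25, 0x59, 0x4c]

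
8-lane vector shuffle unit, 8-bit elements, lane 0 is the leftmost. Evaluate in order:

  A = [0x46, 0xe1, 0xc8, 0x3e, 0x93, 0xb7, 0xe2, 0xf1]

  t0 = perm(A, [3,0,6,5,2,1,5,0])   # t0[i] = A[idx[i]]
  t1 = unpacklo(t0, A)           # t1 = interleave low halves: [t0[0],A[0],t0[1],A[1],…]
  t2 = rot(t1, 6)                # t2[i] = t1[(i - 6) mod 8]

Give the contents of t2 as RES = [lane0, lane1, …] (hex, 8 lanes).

→ t0 |3e|46|e2|b7|c8|e1|b7|46|
→ t1 |3e|46|46|e1|e2|c8|b7|3e|
→ t2 |46|e1|e2|c8|b7|3e|3e|46|

RES = [0x46, 0xe1, 0xe2, 0xc8, 0xb7, 0x3e, 0x3e, 0x46]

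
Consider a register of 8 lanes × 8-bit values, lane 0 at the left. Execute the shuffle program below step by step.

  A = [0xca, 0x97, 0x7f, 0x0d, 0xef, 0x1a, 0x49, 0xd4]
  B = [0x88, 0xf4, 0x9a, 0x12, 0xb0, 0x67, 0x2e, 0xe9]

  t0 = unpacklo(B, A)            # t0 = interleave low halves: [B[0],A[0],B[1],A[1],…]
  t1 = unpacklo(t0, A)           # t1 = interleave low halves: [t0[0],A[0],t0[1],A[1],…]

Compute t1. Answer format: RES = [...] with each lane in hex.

RES = [0x88, 0xca, 0xca, 0x97, 0xf4, 0x7f, 0x97, 0x0d]

  t0: 88 ca f4 97 9a 7f 12 0d
  t1: 88 ca ca 97 f4 7f 97 0d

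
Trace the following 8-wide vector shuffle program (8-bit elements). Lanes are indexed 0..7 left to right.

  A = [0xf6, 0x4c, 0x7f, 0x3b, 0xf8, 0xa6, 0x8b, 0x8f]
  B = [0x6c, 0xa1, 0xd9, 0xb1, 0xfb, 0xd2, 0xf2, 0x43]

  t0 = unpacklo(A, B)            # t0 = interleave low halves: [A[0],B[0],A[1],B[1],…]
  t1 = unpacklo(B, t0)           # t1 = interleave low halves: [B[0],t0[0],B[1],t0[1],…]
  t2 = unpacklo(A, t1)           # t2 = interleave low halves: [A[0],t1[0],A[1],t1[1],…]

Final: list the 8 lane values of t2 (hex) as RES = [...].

t0 = [0xf6, 0x6c, 0x4c, 0xa1, 0x7f, 0xd9, 0x3b, 0xb1]
t1 = [0x6c, 0xf6, 0xa1, 0x6c, 0xd9, 0x4c, 0xb1, 0xa1]
t2 = [0xf6, 0x6c, 0x4c, 0xf6, 0x7f, 0xa1, 0x3b, 0x6c]

RES = [ 0xf6  0x6c  0x4c  0xf6  0x7f  0xa1  0x3b  0x6c ]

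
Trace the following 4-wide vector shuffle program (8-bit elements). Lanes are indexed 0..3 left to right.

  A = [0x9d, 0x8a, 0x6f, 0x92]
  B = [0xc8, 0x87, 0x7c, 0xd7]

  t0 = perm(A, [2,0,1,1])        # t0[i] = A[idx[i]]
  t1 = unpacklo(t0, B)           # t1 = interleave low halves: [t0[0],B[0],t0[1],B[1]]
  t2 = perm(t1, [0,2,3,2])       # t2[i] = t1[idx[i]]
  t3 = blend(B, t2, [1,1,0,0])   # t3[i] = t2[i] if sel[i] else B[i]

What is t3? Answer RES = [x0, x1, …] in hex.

→ t0 |6f|9d|8a|8a|
→ t1 |6f|c8|9d|87|
→ t2 |6f|9d|87|9d|
→ t3 |6f|9d|7c|d7|

RES = [0x6f, 0x9d, 0x7c, 0xd7]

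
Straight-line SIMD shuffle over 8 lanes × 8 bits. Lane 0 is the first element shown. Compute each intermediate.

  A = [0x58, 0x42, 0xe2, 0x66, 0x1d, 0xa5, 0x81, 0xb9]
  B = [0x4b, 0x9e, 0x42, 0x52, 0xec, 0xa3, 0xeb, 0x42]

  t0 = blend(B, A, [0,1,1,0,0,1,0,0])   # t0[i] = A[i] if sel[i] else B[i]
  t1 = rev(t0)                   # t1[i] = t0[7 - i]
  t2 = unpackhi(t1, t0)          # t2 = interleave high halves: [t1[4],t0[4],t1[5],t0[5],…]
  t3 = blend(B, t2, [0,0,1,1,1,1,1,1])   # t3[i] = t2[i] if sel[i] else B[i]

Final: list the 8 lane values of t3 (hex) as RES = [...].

RES = [ 0x4b  0x9e  0xe2  0xa5  0x42  0xeb  0x4b  0x42 ]

→ t0 |4b|42|e2|52|ec|a5|eb|42|
→ t1 |42|eb|a5|ec|52|e2|42|4b|
→ t2 |52|ec|e2|a5|42|eb|4b|42|
→ t3 |4b|9e|e2|a5|42|eb|4b|42|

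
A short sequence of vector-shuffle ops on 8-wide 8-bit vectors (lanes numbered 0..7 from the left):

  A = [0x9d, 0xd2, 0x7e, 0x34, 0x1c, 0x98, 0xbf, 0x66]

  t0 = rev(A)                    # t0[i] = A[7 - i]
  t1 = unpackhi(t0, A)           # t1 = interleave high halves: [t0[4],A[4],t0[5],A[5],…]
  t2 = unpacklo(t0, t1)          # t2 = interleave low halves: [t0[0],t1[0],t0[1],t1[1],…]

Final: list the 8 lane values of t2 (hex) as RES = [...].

RES = [ 0x66  0x34  0xbf  0x1c  0x98  0x7e  0x1c  0x98 ]

  t0: 66 bf 98 1c 34 7e d2 9d
  t1: 34 1c 7e 98 d2 bf 9d 66
  t2: 66 34 bf 1c 98 7e 1c 98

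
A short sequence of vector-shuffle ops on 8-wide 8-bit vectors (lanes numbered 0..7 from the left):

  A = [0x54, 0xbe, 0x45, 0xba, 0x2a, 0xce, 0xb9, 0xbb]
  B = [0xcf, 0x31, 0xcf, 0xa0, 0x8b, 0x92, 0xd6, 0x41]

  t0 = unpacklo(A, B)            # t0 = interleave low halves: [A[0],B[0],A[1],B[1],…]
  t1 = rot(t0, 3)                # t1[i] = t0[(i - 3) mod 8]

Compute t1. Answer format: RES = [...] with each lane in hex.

RES = [0xcf, 0xba, 0xa0, 0x54, 0xcf, 0xbe, 0x31, 0x45]

  t0: 54 cf be 31 45 cf ba a0
  t1: cf ba a0 54 cf be 31 45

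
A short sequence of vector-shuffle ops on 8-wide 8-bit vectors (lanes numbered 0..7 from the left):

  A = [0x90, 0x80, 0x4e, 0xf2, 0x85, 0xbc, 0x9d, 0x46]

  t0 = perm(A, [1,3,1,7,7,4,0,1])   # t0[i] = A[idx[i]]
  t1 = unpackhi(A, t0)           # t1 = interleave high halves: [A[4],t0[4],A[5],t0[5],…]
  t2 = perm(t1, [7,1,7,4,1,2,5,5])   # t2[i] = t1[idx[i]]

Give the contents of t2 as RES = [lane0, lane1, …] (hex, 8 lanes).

t0 = [0x80, 0xf2, 0x80, 0x46, 0x46, 0x85, 0x90, 0x80]
t1 = [0x85, 0x46, 0xbc, 0x85, 0x9d, 0x90, 0x46, 0x80]
t2 = [0x80, 0x46, 0x80, 0x9d, 0x46, 0xbc, 0x90, 0x90]

RES = [0x80, 0x46, 0x80, 0x9d, 0x46, 0xbc, 0x90, 0x90]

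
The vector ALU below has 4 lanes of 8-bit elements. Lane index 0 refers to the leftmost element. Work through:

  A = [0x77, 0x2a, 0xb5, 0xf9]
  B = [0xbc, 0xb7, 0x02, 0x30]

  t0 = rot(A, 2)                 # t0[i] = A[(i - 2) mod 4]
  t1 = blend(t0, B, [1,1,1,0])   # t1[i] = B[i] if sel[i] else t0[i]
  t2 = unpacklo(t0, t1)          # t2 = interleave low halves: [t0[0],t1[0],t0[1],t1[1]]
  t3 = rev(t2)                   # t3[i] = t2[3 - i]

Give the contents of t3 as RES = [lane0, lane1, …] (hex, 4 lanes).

→ t0 |b5|f9|77|2a|
→ t1 |bc|b7|02|2a|
→ t2 |b5|bc|f9|b7|
→ t3 |b7|f9|bc|b5|

RES = [0xb7, 0xf9, 0xbc, 0xb5]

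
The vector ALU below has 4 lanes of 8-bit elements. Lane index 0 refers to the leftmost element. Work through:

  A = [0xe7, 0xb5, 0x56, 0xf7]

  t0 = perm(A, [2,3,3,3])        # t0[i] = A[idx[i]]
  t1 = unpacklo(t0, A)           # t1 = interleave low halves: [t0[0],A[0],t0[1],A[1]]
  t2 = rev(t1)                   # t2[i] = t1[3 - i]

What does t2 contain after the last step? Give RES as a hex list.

→ t0 |56|f7|f7|f7|
→ t1 |56|e7|f7|b5|
→ t2 |b5|f7|e7|56|

RES = [ 0xb5  0xf7  0xe7  0x56 ]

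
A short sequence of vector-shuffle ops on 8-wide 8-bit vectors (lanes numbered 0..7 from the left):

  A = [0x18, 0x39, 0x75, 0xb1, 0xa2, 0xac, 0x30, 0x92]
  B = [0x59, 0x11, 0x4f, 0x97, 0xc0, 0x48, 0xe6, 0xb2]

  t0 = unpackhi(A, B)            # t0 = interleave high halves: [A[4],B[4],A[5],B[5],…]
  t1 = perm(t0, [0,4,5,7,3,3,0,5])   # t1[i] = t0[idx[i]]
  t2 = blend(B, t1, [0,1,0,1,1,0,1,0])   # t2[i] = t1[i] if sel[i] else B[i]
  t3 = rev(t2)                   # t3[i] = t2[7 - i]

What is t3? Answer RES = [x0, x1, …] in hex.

t0 = [0xa2, 0xc0, 0xac, 0x48, 0x30, 0xe6, 0x92, 0xb2]
t1 = [0xa2, 0x30, 0xe6, 0xb2, 0x48, 0x48, 0xa2, 0xe6]
t2 = [0x59, 0x30, 0x4f, 0xb2, 0x48, 0x48, 0xa2, 0xb2]
t3 = [0xb2, 0xa2, 0x48, 0x48, 0xb2, 0x4f, 0x30, 0x59]

RES = [ 0xb2  0xa2  0x48  0x48  0xb2  0x4f  0x30  0x59 ]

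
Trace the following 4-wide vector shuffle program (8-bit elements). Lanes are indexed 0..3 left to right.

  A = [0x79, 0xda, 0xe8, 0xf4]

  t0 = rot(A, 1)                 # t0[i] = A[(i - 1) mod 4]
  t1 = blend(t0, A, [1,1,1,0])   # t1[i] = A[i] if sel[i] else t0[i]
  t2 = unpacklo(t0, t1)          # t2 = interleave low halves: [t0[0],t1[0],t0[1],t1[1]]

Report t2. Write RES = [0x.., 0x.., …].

t0 = [0xf4, 0x79, 0xda, 0xe8]
t1 = [0x79, 0xda, 0xe8, 0xe8]
t2 = [0xf4, 0x79, 0x79, 0xda]

RES = [0xf4, 0x79, 0x79, 0xda]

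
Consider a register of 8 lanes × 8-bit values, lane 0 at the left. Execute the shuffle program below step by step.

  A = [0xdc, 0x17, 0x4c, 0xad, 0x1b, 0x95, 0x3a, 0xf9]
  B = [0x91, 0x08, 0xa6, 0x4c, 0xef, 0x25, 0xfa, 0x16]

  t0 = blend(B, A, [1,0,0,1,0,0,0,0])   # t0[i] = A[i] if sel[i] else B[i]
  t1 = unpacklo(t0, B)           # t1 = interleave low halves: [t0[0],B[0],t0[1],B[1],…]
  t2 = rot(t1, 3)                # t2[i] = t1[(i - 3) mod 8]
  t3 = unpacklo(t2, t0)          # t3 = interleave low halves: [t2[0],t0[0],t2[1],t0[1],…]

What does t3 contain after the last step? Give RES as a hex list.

RES = [ 0xa6  0xdc  0xad  0x08  0x4c  0xa6  0xdc  0xad ]

→ t0 |dc|08|a6|ad|ef|25|fa|16|
→ t1 |dc|91|08|08|a6|a6|ad|4c|
→ t2 |a6|ad|4c|dc|91|08|08|a6|
→ t3 |a6|dc|ad|08|4c|a6|dc|ad|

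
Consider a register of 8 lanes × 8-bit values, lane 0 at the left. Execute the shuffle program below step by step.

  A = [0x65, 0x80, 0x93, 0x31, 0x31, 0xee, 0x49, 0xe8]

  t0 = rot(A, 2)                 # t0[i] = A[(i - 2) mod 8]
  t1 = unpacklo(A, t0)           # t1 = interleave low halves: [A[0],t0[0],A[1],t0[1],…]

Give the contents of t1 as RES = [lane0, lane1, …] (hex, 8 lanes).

RES = [0x65, 0x49, 0x80, 0xe8, 0x93, 0x65, 0x31, 0x80]

  t0: 49 e8 65 80 93 31 31 ee
  t1: 65 49 80 e8 93 65 31 80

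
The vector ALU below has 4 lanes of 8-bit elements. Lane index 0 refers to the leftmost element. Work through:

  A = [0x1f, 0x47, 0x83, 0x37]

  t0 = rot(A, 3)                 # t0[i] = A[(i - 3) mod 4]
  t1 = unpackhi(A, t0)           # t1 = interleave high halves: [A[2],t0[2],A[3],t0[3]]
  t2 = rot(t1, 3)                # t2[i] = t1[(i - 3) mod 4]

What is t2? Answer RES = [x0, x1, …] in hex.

t0 = [0x47, 0x83, 0x37, 0x1f]
t1 = [0x83, 0x37, 0x37, 0x1f]
t2 = [0x37, 0x37, 0x1f, 0x83]

RES = [ 0x37  0x37  0x1f  0x83 ]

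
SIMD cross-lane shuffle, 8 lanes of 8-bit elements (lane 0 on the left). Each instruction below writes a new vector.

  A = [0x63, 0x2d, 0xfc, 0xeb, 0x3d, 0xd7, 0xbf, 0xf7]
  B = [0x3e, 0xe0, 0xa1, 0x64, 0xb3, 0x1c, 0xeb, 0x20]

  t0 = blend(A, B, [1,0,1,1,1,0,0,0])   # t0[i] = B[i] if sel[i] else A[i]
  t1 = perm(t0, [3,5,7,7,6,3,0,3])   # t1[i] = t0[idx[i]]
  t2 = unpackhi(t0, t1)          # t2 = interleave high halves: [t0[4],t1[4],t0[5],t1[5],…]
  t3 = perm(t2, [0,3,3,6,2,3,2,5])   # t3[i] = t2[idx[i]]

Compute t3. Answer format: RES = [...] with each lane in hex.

RES = [0xb3, 0x64, 0x64, 0xf7, 0xd7, 0x64, 0xd7, 0x3e]

  t0: 3e 2d a1 64 b3 d7 bf f7
  t1: 64 d7 f7 f7 bf 64 3e 64
  t2: b3 bf d7 64 bf 3e f7 64
  t3: b3 64 64 f7 d7 64 d7 3e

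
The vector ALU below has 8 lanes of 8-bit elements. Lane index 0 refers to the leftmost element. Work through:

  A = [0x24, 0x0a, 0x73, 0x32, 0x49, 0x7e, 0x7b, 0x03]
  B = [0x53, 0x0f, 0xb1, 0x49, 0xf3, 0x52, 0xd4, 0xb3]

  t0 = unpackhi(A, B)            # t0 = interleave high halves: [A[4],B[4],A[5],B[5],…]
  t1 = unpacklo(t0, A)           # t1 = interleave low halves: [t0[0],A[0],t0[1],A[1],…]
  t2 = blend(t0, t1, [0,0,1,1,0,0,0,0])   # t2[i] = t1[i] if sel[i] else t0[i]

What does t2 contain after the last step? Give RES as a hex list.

  t0: 49 f3 7e 52 7b d4 03 b3
  t1: 49 24 f3 0a 7e 73 52 32
  t2: 49 f3 f3 0a 7b d4 03 b3

RES = [ 0x49  0xf3  0xf3  0x0a  0x7b  0xd4  0x03  0xb3 ]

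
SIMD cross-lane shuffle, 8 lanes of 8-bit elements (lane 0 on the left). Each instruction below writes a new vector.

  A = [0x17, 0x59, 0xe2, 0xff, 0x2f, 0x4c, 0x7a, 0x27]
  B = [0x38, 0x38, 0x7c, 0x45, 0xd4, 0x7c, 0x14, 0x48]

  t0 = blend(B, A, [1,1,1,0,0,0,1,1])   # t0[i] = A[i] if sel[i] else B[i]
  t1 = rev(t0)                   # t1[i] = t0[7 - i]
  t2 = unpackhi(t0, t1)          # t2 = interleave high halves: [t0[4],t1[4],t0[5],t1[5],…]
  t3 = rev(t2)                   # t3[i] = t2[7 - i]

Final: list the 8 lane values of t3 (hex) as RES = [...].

→ t0 |17|59|e2|45|d4|7c|7a|27|
→ t1 |27|7a|7c|d4|45|e2|59|17|
→ t2 |d4|45|7c|e2|7a|59|27|17|
→ t3 |17|27|59|7a|e2|7c|45|d4|

RES = [ 0x17  0x27  0x59  0x7a  0xe2  0x7c  0x45  0xd4 ]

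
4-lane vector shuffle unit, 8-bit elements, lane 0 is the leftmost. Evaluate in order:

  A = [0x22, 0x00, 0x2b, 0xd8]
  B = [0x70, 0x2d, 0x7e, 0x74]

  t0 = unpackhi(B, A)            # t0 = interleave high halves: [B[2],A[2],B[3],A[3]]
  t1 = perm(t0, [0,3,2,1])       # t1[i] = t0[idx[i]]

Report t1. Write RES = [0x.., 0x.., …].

→ t0 |7e|2b|74|d8|
→ t1 |7e|d8|74|2b|

RES = [ 0x7e  0xd8  0x74  0x2b ]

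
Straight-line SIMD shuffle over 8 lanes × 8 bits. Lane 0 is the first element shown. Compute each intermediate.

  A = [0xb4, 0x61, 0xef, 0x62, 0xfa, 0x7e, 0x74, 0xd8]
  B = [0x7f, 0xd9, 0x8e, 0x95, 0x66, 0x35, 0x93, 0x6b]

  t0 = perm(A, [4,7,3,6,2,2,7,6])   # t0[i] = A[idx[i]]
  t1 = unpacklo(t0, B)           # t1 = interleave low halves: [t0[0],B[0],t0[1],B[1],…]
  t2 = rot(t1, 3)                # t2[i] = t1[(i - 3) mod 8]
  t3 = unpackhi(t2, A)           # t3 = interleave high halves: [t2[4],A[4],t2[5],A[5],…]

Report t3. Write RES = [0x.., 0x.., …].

  t0: fa d8 62 74 ef ef d8 74
  t1: fa 7f d8 d9 62 8e 74 95
  t2: 8e 74 95 fa 7f d8 d9 62
  t3: 7f fa d8 7e d9 74 62 d8

RES = [ 0x7f  0xfa  0xd8  0x7e  0xd9  0x74  0x62  0xd8 ]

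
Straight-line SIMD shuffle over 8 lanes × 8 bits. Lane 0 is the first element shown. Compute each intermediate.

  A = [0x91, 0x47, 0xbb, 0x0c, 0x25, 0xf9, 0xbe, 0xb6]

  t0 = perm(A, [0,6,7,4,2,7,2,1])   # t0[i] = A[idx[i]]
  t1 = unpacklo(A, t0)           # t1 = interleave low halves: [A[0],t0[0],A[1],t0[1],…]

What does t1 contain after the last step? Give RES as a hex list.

t0 = [0x91, 0xbe, 0xb6, 0x25, 0xbb, 0xb6, 0xbb, 0x47]
t1 = [0x91, 0x91, 0x47, 0xbe, 0xbb, 0xb6, 0x0c, 0x25]

RES = [ 0x91  0x91  0x47  0xbe  0xbb  0xb6  0x0c  0x25 ]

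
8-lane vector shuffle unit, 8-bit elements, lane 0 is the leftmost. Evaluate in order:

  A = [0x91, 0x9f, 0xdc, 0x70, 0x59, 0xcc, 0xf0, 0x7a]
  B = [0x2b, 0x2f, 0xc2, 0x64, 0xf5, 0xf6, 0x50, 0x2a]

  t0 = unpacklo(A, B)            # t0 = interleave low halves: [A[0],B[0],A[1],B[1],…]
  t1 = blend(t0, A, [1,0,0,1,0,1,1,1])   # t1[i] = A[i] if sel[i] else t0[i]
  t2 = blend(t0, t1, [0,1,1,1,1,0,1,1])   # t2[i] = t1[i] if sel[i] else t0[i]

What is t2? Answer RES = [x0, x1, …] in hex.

t0 = [0x91, 0x2b, 0x9f, 0x2f, 0xdc, 0xc2, 0x70, 0x64]
t1 = [0x91, 0x2b, 0x9f, 0x70, 0xdc, 0xcc, 0xf0, 0x7a]
t2 = [0x91, 0x2b, 0x9f, 0x70, 0xdc, 0xc2, 0xf0, 0x7a]

RES = [ 0x91  0x2b  0x9f  0x70  0xdc  0xc2  0xf0  0x7a ]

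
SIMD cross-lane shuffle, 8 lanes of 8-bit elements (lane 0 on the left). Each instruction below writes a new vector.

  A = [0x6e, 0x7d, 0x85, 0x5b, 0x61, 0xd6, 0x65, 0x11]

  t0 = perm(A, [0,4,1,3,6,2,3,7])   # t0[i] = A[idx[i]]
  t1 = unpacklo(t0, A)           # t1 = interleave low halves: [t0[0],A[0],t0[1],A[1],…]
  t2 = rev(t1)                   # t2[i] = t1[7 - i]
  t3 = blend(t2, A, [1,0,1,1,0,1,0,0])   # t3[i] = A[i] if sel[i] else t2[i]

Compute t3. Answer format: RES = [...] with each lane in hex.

  t0: 6e 61 7d 5b 65 85 5b 11
  t1: 6e 6e 61 7d 7d 85 5b 5b
  t2: 5b 5b 85 7d 7d 61 6e 6e
  t3: 6e 5b 85 5b 7d d6 6e 6e

RES = [0x6e, 0x5b, 0x85, 0x5b, 0x7d, 0xd6, 0x6e, 0x6e]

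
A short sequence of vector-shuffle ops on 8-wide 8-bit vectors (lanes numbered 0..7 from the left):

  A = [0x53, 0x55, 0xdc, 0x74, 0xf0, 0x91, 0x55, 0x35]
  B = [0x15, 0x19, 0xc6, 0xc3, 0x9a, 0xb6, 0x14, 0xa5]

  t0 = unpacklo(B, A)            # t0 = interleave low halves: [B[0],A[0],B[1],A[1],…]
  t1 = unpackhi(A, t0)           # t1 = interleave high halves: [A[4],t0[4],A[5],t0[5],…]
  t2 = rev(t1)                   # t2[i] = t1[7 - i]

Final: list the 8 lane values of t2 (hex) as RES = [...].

→ t0 |15|53|19|55|c6|dc|c3|74|
→ t1 |f0|c6|91|dc|55|c3|35|74|
→ t2 |74|35|c3|55|dc|91|c6|f0|

RES = [0x74, 0x35, 0xc3, 0x55, 0xdc, 0x91, 0xc6, 0xf0]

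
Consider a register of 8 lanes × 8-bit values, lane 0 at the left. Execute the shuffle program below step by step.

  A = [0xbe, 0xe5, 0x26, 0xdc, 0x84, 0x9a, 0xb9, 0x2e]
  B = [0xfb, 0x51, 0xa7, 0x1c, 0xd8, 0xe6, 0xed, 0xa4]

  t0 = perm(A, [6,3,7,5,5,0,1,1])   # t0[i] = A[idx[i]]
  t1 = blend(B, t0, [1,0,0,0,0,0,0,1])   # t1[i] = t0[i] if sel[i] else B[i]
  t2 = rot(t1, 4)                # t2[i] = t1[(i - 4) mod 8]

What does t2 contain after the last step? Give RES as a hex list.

RES = [0xd8, 0xe6, 0xed, 0xe5, 0xb9, 0x51, 0xa7, 0x1c]

t0 = [0xb9, 0xdc, 0x2e, 0x9a, 0x9a, 0xbe, 0xe5, 0xe5]
t1 = [0xb9, 0x51, 0xa7, 0x1c, 0xd8, 0xe6, 0xed, 0xe5]
t2 = [0xd8, 0xe6, 0xed, 0xe5, 0xb9, 0x51, 0xa7, 0x1c]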